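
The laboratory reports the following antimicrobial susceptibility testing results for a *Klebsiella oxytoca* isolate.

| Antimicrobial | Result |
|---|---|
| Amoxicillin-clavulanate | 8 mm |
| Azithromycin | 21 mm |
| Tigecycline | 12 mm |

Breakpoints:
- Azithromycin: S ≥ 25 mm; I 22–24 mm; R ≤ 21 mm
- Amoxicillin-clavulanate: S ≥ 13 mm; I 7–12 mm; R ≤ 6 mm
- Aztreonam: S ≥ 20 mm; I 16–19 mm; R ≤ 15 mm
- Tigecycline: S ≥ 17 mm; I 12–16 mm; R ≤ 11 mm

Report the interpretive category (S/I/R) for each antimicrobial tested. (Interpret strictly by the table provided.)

I, R, I

Amoxicillin-clavulanate (8 mm) in 7–12 mm → I
Azithromycin (21 mm) ≤ 21 mm — R
Tigecycline: 12 mm is in 12–16 mm — intermediate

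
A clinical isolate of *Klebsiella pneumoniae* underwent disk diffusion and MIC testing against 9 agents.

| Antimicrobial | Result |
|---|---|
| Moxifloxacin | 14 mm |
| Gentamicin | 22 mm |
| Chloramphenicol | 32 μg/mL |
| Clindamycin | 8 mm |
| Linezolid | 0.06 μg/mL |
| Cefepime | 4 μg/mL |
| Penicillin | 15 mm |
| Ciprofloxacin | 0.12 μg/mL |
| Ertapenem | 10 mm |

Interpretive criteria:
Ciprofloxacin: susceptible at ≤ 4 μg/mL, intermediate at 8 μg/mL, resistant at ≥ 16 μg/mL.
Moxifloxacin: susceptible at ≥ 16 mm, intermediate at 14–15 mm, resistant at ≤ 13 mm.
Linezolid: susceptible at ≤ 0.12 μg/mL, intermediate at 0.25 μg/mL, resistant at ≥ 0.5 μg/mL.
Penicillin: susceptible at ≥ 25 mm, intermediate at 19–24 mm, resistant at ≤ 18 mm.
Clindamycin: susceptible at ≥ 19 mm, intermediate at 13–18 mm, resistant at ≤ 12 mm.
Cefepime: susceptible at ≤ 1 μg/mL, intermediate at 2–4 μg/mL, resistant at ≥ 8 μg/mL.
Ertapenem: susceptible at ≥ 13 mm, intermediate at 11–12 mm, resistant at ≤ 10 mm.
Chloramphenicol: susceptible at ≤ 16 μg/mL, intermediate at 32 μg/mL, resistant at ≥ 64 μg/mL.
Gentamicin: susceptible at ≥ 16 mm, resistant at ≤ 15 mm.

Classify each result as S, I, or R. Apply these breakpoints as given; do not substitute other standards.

Moxifloxacin (14 mm) in 14–15 mm — Intermediate
Gentamicin (22 mm) ≥ 16 mm — Susceptible
Chloramphenicol 32 μg/mL: = 32 μg/mL ⇒ intermediate
Clindamycin (8 mm) ≤ 12 mm — R
Linezolid 0.06 μg/mL: ≤ 0.12 μg/mL — Susceptible
Cefepime: 4 μg/mL is in 2–4 μg/mL → intermediate
Penicillin: 15 mm is ≤ 18 mm — R
Ciprofloxacin 0.12 μg/mL: ≤ 4 μg/mL → susceptible
Ertapenem 10 mm: ≤ 10 mm — resistant

I, S, I, R, S, I, R, S, R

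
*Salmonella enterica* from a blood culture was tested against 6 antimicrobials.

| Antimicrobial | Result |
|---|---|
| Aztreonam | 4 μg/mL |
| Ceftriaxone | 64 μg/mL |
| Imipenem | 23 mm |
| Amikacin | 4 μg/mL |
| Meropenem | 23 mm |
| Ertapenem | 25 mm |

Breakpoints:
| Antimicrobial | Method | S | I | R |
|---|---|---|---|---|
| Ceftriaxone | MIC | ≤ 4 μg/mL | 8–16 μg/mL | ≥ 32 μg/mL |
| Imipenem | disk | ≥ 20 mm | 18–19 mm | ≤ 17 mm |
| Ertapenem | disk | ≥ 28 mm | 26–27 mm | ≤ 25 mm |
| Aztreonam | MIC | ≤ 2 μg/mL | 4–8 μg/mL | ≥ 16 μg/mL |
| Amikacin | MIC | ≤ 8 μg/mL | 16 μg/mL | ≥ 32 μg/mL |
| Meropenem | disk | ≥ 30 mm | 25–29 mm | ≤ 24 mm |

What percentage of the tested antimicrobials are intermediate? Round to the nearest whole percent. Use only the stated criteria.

Aztreonam: 4 μg/mL is in 4–8 μg/mL → I
Ceftriaxone 64 μg/mL: ≥ 32 μg/mL → Resistant
Imipenem (23 mm) ≥ 20 mm → susceptible
Amikacin (4 μg/mL) ≤ 8 μg/mL — S
Meropenem (23 mm) ≤ 24 mm → Resistant
Ertapenem 25 mm: ≤ 25 mm ⇒ resistant
Intermediate: 1/6

17%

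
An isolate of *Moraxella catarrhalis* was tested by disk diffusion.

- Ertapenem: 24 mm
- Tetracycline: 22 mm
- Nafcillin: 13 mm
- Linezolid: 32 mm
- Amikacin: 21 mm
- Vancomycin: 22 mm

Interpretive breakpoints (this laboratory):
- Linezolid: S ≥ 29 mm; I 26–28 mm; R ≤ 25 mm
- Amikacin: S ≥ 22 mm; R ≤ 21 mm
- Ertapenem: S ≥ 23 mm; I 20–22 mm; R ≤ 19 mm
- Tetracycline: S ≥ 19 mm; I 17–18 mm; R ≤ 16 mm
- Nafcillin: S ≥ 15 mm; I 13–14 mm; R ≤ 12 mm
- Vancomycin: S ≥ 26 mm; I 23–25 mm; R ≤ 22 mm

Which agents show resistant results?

Ertapenem 24 mm: ≥ 23 mm → S
Tetracycline (22 mm) ≥ 19 mm ⇒ S
Nafcillin: 13 mm is in 13–14 mm — I
Linezolid (32 mm) ≥ 29 mm ⇒ Susceptible
Amikacin: 21 mm is ≤ 21 mm — resistant
Vancomycin: 22 mm is ≤ 22 mm — Resistant

amikacin, vancomycin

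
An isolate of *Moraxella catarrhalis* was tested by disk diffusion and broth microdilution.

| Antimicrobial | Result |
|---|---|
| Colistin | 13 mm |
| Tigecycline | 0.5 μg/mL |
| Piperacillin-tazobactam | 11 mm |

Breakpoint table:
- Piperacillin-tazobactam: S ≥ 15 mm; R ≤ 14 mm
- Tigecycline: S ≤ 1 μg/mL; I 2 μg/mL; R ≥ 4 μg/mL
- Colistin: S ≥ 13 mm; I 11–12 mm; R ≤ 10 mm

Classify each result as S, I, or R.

S, S, R

Colistin (13 mm) ≥ 13 mm → S
Tigecycline (0.5 μg/mL) ≤ 1 μg/mL ⇒ susceptible
Piperacillin-tazobactam: 11 mm is ≤ 14 mm — R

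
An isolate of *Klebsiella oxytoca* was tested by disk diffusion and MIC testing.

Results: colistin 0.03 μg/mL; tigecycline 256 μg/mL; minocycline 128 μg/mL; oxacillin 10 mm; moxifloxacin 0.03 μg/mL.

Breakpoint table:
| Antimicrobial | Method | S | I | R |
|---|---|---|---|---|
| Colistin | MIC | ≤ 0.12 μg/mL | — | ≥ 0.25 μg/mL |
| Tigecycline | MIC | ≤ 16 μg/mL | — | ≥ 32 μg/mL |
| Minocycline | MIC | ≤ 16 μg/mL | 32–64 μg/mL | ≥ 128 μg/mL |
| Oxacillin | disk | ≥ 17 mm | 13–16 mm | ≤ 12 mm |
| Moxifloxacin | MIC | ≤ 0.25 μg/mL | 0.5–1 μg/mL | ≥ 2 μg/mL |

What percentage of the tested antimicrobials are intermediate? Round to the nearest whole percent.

0%

Colistin (0.03 μg/mL) ≤ 0.12 μg/mL — S
Tigecycline (256 μg/mL) ≥ 32 μg/mL → Resistant
Minocycline 128 μg/mL: ≥ 128 μg/mL → resistant
Oxacillin 10 mm: ≤ 12 mm → resistant
Moxifloxacin 0.03 μg/mL: ≤ 0.25 μg/mL — S
Intermediate: 0/5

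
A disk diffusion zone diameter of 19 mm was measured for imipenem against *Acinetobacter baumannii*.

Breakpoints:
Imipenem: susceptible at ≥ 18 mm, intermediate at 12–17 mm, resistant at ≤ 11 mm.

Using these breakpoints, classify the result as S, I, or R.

Imipenem: 19 mm is ≥ 18 mm — susceptible

S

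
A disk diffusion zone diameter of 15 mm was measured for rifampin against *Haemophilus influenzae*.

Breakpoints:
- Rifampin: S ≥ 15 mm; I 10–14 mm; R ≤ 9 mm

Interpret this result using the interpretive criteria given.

Rifampin (15 mm) ≥ 15 mm ⇒ susceptible

Susceptible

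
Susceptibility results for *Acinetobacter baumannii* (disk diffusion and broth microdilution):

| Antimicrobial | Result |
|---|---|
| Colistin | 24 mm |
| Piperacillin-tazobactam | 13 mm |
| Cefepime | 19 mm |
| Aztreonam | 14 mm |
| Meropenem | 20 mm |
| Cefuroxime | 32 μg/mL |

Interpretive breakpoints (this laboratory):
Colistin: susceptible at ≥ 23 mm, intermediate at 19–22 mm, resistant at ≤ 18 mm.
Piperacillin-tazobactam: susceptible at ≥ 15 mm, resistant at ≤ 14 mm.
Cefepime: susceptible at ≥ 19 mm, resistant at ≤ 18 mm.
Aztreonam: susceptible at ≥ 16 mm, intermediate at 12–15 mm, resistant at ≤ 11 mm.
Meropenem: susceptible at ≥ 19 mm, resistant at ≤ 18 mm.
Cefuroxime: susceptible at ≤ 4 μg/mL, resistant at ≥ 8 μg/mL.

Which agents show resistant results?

piperacillin-tazobactam, cefuroxime

Colistin: 24 mm is ≥ 23 mm ⇒ susceptible
Piperacillin-tazobactam 13 mm: ≤ 14 mm — Resistant
Cefepime: 19 mm is ≥ 19 mm → Susceptible
Aztreonam (14 mm) in 12–15 mm → intermediate
Meropenem 20 mm: ≥ 19 mm → S
Cefuroxime (32 μg/mL) ≥ 8 μg/mL — resistant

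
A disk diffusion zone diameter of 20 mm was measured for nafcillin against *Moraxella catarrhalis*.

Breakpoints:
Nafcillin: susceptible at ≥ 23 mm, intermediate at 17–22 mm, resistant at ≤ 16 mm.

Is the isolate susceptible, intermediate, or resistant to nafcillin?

Nafcillin: 20 mm is in 17–22 mm — I

I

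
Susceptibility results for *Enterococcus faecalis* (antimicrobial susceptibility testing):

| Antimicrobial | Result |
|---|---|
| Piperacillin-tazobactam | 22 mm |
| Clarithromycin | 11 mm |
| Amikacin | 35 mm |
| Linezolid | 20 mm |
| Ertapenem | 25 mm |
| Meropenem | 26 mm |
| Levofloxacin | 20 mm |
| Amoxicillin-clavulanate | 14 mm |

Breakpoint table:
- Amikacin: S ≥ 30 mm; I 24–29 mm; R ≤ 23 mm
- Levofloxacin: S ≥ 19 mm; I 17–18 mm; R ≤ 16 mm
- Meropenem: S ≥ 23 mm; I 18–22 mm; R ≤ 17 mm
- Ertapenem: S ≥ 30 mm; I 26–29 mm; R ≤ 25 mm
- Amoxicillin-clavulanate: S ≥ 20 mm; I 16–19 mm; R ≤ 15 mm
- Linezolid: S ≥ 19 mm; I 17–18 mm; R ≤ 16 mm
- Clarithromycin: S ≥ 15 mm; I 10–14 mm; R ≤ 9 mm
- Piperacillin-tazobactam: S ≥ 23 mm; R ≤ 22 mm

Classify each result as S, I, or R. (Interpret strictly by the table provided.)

R, I, S, S, R, S, S, R

Piperacillin-tazobactam: 22 mm is ≤ 22 mm — Resistant
Clarithromycin (11 mm) in 10–14 mm ⇒ Intermediate
Amikacin (35 mm) ≥ 30 mm — Susceptible
Linezolid: 20 mm is ≥ 19 mm — Susceptible
Ertapenem 25 mm: ≤ 25 mm — resistant
Meropenem 26 mm: ≥ 23 mm ⇒ S
Levofloxacin (20 mm) ≥ 19 mm ⇒ susceptible
Amoxicillin-clavulanate: 14 mm is ≤ 15 mm ⇒ R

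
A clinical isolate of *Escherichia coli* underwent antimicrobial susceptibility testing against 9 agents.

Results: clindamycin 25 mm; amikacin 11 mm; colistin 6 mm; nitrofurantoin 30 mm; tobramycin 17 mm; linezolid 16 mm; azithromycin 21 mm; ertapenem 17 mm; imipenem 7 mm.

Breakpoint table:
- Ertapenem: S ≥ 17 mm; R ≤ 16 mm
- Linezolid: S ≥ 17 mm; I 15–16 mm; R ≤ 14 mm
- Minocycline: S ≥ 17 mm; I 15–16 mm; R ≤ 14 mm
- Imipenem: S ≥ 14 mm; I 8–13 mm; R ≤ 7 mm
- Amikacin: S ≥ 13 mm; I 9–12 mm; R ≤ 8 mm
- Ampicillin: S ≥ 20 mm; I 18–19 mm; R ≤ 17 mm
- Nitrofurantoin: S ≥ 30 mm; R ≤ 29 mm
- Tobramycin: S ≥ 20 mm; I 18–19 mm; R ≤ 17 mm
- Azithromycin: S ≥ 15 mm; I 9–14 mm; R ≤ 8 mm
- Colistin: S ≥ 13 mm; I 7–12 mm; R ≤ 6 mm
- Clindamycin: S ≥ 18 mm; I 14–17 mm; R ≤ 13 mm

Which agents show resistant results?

Clindamycin 25 mm: ≥ 18 mm — Susceptible
Amikacin 11 mm: in 9–12 mm ⇒ I
Colistin (6 mm) ≤ 6 mm — resistant
Nitrofurantoin 30 mm: ≥ 30 mm — S
Tobramycin: 17 mm is ≤ 17 mm ⇒ resistant
Linezolid: 16 mm is in 15–16 mm ⇒ intermediate
Azithromycin: 21 mm is ≥ 15 mm — susceptible
Ertapenem 17 mm: ≥ 17 mm — S
Imipenem (7 mm) ≤ 7 mm — R

colistin, tobramycin, imipenem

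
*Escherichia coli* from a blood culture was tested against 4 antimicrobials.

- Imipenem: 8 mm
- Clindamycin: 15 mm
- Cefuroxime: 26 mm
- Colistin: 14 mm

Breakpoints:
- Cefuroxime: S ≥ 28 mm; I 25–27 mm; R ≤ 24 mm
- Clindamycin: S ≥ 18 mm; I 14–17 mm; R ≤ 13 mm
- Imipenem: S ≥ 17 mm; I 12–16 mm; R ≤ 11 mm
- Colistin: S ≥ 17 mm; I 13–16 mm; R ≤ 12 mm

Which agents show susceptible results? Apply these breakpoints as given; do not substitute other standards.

Imipenem: 8 mm is ≤ 11 mm → resistant
Clindamycin: 15 mm is in 14–17 mm → intermediate
Cefuroxime (26 mm) in 25–27 mm → Intermediate
Colistin 14 mm: in 13–16 mm → I

none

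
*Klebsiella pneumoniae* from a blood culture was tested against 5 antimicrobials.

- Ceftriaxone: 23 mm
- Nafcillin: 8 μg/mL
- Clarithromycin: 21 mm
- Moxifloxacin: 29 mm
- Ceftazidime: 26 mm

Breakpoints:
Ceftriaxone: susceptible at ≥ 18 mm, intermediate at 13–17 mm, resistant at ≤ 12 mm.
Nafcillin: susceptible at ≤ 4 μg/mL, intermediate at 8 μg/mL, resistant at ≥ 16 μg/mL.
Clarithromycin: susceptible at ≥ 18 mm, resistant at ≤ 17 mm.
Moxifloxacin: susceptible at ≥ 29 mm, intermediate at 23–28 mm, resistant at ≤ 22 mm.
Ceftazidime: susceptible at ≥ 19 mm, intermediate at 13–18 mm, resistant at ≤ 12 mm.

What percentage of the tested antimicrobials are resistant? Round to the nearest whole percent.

Ceftriaxone: 23 mm is ≥ 18 mm ⇒ susceptible
Nafcillin 8 μg/mL: = 8 μg/mL → intermediate
Clarithromycin: 21 mm is ≥ 18 mm → S
Moxifloxacin 29 mm: ≥ 29 mm — S
Ceftazidime: 26 mm is ≥ 19 mm → Susceptible
Resistant: 0/5

0%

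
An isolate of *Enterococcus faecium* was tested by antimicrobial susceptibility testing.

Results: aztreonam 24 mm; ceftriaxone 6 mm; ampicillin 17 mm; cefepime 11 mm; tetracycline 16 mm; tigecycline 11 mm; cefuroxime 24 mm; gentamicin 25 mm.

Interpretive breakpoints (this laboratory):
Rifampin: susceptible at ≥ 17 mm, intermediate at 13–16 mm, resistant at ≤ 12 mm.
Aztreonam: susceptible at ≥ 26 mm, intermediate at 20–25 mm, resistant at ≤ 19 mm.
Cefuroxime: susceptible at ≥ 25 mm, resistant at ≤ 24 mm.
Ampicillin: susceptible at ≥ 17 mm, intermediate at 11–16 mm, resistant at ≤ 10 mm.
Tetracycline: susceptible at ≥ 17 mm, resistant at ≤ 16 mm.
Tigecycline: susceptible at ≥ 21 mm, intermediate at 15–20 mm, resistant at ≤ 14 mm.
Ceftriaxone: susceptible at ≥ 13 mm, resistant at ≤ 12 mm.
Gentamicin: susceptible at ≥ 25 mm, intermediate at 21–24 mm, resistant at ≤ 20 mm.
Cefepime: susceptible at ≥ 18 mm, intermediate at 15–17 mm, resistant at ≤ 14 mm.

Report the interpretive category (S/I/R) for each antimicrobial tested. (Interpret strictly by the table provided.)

I, R, S, R, R, R, R, S

Aztreonam: 24 mm is in 20–25 mm ⇒ Intermediate
Ceftriaxone 6 mm: ≤ 12 mm ⇒ Resistant
Ampicillin (17 mm) ≥ 17 mm → Susceptible
Cefepime 11 mm: ≤ 14 mm → resistant
Tetracycline 16 mm: ≤ 16 mm → R
Tigecycline (11 mm) ≤ 14 mm ⇒ Resistant
Cefuroxime (24 mm) ≤ 24 mm — R
Gentamicin: 25 mm is ≥ 25 mm ⇒ susceptible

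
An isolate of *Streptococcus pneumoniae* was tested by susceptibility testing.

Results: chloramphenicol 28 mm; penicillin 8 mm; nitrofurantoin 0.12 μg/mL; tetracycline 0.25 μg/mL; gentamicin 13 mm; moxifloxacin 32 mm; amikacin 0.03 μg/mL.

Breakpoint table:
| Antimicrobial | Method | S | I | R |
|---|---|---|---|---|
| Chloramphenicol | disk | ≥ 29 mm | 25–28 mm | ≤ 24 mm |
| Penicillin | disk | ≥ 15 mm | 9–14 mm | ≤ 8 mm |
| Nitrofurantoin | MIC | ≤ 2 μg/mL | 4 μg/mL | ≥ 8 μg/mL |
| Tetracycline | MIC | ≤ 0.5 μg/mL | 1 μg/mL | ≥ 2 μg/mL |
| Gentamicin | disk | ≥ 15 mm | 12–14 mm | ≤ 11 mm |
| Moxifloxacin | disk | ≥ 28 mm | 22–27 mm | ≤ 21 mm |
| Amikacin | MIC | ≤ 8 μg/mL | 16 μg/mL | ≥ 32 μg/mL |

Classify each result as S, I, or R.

Chloramphenicol 28 mm: in 25–28 mm → intermediate
Penicillin 8 mm: ≤ 8 mm — resistant
Nitrofurantoin (0.12 μg/mL) ≤ 2 μg/mL ⇒ Susceptible
Tetracycline 0.25 μg/mL: ≤ 0.5 μg/mL ⇒ S
Gentamicin 13 mm: in 12–14 mm ⇒ I
Moxifloxacin (32 mm) ≥ 28 mm ⇒ S
Amikacin: 0.03 μg/mL is ≤ 8 μg/mL — susceptible

I, R, S, S, I, S, S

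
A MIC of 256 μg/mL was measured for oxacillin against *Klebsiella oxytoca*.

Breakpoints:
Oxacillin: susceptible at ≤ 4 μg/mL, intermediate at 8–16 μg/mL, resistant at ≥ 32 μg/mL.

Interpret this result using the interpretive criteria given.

Resistant

Oxacillin: 256 μg/mL is ≥ 32 μg/mL ⇒ resistant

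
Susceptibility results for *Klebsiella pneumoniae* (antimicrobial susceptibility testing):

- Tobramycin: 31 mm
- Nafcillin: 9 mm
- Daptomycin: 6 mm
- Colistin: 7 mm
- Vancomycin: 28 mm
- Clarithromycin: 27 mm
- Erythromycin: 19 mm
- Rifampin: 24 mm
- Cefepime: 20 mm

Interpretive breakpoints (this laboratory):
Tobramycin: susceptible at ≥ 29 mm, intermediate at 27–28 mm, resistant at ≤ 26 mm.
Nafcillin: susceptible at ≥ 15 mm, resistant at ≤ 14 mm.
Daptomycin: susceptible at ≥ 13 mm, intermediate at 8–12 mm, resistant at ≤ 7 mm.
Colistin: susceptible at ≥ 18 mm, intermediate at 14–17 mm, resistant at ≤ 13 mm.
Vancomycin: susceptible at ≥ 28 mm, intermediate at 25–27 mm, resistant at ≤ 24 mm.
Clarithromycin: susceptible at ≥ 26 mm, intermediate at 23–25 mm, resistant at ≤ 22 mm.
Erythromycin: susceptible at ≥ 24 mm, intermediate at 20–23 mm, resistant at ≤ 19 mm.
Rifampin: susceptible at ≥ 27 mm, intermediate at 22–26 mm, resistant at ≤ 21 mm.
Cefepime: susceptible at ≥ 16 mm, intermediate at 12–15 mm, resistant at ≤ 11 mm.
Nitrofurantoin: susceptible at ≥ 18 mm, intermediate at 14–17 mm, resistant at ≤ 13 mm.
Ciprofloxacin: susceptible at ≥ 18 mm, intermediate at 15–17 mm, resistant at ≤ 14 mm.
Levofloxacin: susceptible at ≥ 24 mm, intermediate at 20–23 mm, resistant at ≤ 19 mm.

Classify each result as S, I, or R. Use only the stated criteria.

S, R, R, R, S, S, R, I, S

Tobramycin: 31 mm is ≥ 29 mm — S
Nafcillin 9 mm: ≤ 14 mm — Resistant
Daptomycin (6 mm) ≤ 7 mm ⇒ resistant
Colistin (7 mm) ≤ 13 mm → R
Vancomycin (28 mm) ≥ 28 mm → S
Clarithromycin: 27 mm is ≥ 26 mm → S
Erythromycin 19 mm: ≤ 19 mm — R
Rifampin 24 mm: in 22–26 mm → I
Cefepime (20 mm) ≥ 16 mm — S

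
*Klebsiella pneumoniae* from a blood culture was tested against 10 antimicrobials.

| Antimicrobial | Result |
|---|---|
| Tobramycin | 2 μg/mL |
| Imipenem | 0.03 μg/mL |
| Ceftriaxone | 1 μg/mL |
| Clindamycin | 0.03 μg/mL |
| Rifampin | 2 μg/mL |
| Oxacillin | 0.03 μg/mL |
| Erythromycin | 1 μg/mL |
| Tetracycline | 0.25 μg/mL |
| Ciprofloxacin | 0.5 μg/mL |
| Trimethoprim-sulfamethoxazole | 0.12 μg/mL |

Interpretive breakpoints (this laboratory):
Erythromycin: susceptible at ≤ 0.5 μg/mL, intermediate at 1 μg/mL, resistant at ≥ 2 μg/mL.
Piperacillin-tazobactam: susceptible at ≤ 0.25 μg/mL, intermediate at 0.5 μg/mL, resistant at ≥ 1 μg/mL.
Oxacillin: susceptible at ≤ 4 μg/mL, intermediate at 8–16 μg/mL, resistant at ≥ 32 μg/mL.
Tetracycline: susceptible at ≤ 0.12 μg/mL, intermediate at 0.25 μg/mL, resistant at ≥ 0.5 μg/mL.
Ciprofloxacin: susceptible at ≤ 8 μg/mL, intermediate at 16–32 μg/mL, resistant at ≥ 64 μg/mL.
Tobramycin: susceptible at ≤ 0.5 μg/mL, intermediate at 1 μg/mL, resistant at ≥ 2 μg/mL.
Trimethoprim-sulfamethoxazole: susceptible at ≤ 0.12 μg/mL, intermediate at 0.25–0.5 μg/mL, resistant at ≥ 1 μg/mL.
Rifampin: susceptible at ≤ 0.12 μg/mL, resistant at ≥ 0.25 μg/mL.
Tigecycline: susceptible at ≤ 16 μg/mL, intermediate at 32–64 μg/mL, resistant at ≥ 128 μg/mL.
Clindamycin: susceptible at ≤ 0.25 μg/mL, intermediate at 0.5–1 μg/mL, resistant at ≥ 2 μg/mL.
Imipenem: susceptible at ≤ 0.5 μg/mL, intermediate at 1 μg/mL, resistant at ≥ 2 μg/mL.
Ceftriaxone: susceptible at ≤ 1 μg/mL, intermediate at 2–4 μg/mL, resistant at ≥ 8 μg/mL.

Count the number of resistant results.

Tobramycin 2 μg/mL: ≥ 2 μg/mL → R
Imipenem 0.03 μg/mL: ≤ 0.5 μg/mL ⇒ susceptible
Ceftriaxone (1 μg/mL) ≤ 1 μg/mL — Susceptible
Clindamycin (0.03 μg/mL) ≤ 0.25 μg/mL ⇒ Susceptible
Rifampin (2 μg/mL) ≥ 0.25 μg/mL ⇒ R
Oxacillin: 0.03 μg/mL is ≤ 4 μg/mL — susceptible
Erythromycin 1 μg/mL: = 1 μg/mL → I
Tetracycline (0.25 μg/mL) = 0.25 μg/mL ⇒ intermediate
Ciprofloxacin: 0.5 μg/mL is ≤ 8 μg/mL → S
Trimethoprim-sulfamethoxazole: 0.12 μg/mL is ≤ 0.12 μg/mL ⇒ Susceptible
Resistant: 2

2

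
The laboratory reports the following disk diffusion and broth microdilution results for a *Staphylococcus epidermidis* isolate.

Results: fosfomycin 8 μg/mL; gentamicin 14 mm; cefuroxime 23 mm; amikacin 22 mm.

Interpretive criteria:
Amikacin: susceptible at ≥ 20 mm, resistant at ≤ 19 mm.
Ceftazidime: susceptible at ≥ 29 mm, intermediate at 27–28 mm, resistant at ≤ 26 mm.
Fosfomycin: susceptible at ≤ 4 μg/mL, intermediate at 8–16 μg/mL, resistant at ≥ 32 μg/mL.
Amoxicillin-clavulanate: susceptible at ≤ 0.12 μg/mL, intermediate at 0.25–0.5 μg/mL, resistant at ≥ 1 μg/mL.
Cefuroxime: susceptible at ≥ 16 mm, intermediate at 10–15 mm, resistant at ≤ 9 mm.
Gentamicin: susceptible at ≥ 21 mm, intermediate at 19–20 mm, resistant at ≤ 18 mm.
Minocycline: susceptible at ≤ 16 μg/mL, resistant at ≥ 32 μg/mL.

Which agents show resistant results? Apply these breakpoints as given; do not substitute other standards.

gentamicin

Fosfomycin: 8 μg/mL is in 8–16 μg/mL ⇒ intermediate
Gentamicin: 14 mm is ≤ 18 mm — resistant
Cefuroxime: 23 mm is ≥ 16 mm — susceptible
Amikacin (22 mm) ≥ 20 mm → susceptible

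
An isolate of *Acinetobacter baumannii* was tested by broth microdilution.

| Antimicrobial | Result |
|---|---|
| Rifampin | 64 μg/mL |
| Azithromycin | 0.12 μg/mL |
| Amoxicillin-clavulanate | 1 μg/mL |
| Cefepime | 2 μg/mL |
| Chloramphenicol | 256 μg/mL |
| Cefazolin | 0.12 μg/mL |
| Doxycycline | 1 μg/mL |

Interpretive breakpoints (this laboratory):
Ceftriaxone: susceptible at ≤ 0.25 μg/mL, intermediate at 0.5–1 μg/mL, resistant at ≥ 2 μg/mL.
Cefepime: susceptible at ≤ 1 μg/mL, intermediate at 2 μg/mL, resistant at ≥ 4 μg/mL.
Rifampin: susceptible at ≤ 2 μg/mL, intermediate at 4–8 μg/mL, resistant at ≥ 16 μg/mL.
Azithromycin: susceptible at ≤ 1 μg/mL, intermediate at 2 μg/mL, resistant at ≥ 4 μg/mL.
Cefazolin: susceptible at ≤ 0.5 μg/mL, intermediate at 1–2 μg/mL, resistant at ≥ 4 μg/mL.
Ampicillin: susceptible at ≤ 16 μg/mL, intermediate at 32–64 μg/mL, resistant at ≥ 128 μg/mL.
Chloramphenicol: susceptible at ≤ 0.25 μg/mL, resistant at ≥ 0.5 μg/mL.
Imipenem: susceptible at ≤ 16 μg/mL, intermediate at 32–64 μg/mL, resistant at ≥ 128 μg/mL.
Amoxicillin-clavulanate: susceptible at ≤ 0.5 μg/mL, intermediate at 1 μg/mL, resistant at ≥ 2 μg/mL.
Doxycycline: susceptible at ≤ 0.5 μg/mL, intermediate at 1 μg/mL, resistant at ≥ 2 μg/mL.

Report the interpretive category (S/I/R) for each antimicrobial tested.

R, S, I, I, R, S, I

Rifampin: 64 μg/mL is ≥ 16 μg/mL — R
Azithromycin (0.12 μg/mL) ≤ 1 μg/mL → S
Amoxicillin-clavulanate (1 μg/mL) = 1 μg/mL ⇒ intermediate
Cefepime 2 μg/mL: = 2 μg/mL — intermediate
Chloramphenicol 256 μg/mL: ≥ 0.5 μg/mL → R
Cefazolin: 0.12 μg/mL is ≤ 0.5 μg/mL — susceptible
Doxycycline (1 μg/mL) = 1 μg/mL → Intermediate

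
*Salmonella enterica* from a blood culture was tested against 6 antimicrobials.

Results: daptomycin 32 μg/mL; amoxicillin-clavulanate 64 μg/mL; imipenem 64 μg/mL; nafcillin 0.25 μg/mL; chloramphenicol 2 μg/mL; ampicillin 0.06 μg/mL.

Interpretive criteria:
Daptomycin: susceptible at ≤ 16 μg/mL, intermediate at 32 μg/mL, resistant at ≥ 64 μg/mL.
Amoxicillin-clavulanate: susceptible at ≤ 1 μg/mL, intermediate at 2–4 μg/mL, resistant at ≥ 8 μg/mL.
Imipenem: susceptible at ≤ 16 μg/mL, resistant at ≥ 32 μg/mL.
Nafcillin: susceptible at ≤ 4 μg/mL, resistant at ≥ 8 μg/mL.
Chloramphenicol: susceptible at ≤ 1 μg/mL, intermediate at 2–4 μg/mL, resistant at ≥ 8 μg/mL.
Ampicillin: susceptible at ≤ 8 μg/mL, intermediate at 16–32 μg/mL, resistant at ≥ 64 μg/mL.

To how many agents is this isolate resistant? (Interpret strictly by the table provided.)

Daptomycin: 32 μg/mL is = 32 μg/mL — I
Amoxicillin-clavulanate 64 μg/mL: ≥ 8 μg/mL — Resistant
Imipenem 64 μg/mL: ≥ 32 μg/mL → Resistant
Nafcillin: 0.25 μg/mL is ≤ 4 μg/mL → Susceptible
Chloramphenicol: 2 μg/mL is in 2–4 μg/mL ⇒ I
Ampicillin 0.06 μg/mL: ≤ 8 μg/mL → S
Resistant: 2

2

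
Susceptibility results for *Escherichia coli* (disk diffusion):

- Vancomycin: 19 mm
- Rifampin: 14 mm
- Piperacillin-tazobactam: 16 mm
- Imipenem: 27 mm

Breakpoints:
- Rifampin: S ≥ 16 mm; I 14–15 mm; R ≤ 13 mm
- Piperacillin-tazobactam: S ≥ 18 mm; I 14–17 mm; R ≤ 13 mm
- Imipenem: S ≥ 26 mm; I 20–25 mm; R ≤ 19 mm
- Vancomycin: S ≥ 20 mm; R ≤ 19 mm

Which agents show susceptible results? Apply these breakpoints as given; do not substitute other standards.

imipenem

Vancomycin 19 mm: ≤ 19 mm — Resistant
Rifampin: 14 mm is in 14–15 mm ⇒ Intermediate
Piperacillin-tazobactam: 16 mm is in 14–17 mm → I
Imipenem (27 mm) ≥ 26 mm — susceptible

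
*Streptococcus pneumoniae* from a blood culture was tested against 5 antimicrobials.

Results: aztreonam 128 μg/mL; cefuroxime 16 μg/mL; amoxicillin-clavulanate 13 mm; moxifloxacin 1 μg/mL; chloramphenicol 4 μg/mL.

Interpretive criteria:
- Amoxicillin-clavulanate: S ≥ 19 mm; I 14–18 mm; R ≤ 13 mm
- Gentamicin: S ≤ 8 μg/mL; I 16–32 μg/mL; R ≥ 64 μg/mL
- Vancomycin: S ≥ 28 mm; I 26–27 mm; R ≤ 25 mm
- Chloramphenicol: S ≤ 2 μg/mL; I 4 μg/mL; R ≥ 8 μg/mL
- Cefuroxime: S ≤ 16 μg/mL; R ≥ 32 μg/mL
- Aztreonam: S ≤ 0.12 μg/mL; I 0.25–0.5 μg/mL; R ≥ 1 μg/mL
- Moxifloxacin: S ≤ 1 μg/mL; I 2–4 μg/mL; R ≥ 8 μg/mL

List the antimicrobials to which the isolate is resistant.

Aztreonam: 128 μg/mL is ≥ 1 μg/mL → Resistant
Cefuroxime: 16 μg/mL is ≤ 16 μg/mL → S
Amoxicillin-clavulanate (13 mm) ≤ 13 mm → R
Moxifloxacin 1 μg/mL: ≤ 1 μg/mL → S
Chloramphenicol (4 μg/mL) = 4 μg/mL → intermediate

aztreonam, amoxicillin-clavulanate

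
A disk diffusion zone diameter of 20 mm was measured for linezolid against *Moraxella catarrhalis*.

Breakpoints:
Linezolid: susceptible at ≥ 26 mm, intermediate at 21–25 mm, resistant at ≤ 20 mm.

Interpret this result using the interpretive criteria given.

Resistant

Linezolid (20 mm) ≤ 20 mm — R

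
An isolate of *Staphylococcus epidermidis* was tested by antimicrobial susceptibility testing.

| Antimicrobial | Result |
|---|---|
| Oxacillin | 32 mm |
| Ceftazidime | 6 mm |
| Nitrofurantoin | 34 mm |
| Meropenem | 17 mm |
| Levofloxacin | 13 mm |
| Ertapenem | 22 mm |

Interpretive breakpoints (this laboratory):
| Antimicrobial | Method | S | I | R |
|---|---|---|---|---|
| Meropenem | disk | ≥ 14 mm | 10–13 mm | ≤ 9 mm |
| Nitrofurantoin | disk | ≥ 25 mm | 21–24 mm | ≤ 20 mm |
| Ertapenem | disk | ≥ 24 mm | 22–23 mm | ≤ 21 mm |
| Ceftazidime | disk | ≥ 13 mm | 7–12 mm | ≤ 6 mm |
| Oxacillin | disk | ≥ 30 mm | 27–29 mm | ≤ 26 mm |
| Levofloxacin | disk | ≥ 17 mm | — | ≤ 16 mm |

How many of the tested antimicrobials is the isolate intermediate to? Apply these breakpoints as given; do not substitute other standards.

Oxacillin (32 mm) ≥ 30 mm → S
Ceftazidime: 6 mm is ≤ 6 mm ⇒ Resistant
Nitrofurantoin 34 mm: ≥ 25 mm — Susceptible
Meropenem (17 mm) ≥ 14 mm — Susceptible
Levofloxacin: 13 mm is ≤ 16 mm — R
Ertapenem 22 mm: in 22–23 mm ⇒ I
Intermediate: 1

1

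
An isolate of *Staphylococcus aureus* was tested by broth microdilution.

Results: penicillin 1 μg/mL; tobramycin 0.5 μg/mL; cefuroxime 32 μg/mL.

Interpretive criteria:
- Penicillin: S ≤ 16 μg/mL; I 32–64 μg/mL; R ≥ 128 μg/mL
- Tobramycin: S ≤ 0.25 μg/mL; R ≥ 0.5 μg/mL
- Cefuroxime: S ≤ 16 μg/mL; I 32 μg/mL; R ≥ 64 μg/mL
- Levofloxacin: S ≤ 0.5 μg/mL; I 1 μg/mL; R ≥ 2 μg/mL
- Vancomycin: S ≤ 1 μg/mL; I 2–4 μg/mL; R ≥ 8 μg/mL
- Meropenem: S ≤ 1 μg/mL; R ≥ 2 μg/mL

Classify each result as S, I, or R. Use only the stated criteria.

Penicillin 1 μg/mL: ≤ 16 μg/mL ⇒ S
Tobramycin (0.5 μg/mL) ≥ 0.5 μg/mL — Resistant
Cefuroxime: 32 μg/mL is = 32 μg/mL → I

S, R, I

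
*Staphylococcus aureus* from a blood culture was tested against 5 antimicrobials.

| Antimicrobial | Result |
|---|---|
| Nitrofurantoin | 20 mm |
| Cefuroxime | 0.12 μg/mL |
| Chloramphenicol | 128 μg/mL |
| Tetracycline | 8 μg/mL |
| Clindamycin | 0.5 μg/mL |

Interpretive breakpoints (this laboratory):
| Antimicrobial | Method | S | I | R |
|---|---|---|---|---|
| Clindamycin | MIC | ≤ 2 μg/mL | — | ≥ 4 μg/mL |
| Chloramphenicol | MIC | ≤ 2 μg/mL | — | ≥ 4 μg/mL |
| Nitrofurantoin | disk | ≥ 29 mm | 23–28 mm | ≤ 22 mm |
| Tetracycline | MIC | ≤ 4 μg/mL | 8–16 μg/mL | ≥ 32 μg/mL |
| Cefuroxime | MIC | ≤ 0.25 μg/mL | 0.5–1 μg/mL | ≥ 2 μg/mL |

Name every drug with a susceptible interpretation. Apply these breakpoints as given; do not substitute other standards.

Nitrofurantoin: 20 mm is ≤ 22 mm ⇒ R
Cefuroxime (0.12 μg/mL) ≤ 0.25 μg/mL — susceptible
Chloramphenicol (128 μg/mL) ≥ 4 μg/mL ⇒ R
Tetracycline: 8 μg/mL is in 8–16 μg/mL ⇒ Intermediate
Clindamycin (0.5 μg/mL) ≤ 2 μg/mL ⇒ susceptible

cefuroxime, clindamycin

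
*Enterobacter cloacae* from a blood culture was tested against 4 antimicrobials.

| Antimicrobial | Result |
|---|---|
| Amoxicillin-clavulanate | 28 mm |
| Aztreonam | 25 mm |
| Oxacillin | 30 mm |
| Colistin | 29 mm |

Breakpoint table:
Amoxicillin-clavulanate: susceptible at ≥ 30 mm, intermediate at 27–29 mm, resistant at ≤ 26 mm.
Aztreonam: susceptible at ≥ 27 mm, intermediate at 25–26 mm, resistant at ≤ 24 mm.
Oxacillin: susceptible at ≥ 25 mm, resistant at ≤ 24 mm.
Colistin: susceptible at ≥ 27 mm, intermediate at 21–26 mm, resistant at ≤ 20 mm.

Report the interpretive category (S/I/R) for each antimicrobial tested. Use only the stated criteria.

I, I, S, S

Amoxicillin-clavulanate: 28 mm is in 27–29 mm → I
Aztreonam 25 mm: in 25–26 mm — I
Oxacillin (30 mm) ≥ 25 mm — S
Colistin 29 mm: ≥ 27 mm ⇒ S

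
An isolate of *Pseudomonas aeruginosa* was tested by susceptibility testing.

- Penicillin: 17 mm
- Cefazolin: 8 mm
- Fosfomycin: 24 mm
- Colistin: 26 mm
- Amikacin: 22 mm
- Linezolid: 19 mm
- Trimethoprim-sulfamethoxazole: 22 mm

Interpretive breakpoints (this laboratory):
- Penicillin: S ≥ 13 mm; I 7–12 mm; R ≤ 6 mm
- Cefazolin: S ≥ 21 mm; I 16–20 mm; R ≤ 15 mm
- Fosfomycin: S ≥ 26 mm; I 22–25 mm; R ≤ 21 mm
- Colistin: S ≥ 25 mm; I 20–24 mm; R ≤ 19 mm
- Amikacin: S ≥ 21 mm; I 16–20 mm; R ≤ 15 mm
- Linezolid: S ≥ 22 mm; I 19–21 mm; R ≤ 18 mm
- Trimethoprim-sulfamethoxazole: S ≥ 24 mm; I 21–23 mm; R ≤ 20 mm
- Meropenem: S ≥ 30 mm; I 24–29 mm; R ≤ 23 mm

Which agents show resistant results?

cefazolin

Penicillin: 17 mm is ≥ 13 mm ⇒ S
Cefazolin (8 mm) ≤ 15 mm ⇒ R
Fosfomycin: 24 mm is in 22–25 mm — I
Colistin: 26 mm is ≥ 25 mm ⇒ susceptible
Amikacin: 22 mm is ≥ 21 mm — susceptible
Linezolid: 19 mm is in 19–21 mm → Intermediate
Trimethoprim-sulfamethoxazole (22 mm) in 21–23 mm — I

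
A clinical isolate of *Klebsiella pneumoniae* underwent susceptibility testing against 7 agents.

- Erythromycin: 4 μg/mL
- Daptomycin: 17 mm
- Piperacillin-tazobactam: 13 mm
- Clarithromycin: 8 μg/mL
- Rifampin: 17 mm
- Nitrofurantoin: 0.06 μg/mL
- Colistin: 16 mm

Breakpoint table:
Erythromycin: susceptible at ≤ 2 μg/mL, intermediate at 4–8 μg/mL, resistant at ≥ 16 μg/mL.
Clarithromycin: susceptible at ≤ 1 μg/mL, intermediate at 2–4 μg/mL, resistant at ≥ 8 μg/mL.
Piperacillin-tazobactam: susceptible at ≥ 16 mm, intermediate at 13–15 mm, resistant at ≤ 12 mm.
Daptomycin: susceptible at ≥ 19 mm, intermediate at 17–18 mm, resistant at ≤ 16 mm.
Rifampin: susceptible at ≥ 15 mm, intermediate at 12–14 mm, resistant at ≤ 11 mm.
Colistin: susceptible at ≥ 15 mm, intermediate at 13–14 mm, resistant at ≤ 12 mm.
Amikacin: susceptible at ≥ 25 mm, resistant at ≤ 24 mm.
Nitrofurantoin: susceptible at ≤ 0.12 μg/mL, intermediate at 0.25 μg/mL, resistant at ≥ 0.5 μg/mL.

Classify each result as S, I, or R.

I, I, I, R, S, S, S

Erythromycin 4 μg/mL: in 4–8 μg/mL ⇒ I
Daptomycin: 17 mm is in 17–18 mm → intermediate
Piperacillin-tazobactam 13 mm: in 13–15 mm — Intermediate
Clarithromycin (8 μg/mL) ≥ 8 μg/mL — R
Rifampin: 17 mm is ≥ 15 mm → susceptible
Nitrofurantoin: 0.06 μg/mL is ≤ 0.12 μg/mL → S
Colistin (16 mm) ≥ 15 mm ⇒ Susceptible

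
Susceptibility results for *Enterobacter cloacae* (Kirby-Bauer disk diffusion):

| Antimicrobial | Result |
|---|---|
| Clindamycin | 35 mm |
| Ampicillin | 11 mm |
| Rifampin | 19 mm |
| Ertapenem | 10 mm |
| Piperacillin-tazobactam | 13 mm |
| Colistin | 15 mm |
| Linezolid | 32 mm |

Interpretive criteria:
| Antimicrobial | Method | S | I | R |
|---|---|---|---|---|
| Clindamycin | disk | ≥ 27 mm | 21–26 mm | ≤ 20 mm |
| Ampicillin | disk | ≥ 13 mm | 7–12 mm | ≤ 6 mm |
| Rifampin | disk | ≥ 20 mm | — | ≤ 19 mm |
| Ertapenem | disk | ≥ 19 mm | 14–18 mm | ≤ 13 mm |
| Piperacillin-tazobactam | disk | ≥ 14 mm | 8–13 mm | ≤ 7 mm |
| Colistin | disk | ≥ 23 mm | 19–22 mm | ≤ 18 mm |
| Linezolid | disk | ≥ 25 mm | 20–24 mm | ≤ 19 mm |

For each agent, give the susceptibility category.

Clindamycin (35 mm) ≥ 27 mm → Susceptible
Ampicillin (11 mm) in 7–12 mm ⇒ I
Rifampin 19 mm: ≤ 19 mm → Resistant
Ertapenem 10 mm: ≤ 13 mm ⇒ resistant
Piperacillin-tazobactam (13 mm) in 8–13 mm — I
Colistin (15 mm) ≤ 18 mm → R
Linezolid (32 mm) ≥ 25 mm ⇒ susceptible

S, I, R, R, I, R, S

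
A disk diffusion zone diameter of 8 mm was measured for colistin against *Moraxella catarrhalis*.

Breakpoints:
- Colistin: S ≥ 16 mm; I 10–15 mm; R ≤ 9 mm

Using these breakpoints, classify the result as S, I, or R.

Colistin 8 mm: ≤ 9 mm — R

R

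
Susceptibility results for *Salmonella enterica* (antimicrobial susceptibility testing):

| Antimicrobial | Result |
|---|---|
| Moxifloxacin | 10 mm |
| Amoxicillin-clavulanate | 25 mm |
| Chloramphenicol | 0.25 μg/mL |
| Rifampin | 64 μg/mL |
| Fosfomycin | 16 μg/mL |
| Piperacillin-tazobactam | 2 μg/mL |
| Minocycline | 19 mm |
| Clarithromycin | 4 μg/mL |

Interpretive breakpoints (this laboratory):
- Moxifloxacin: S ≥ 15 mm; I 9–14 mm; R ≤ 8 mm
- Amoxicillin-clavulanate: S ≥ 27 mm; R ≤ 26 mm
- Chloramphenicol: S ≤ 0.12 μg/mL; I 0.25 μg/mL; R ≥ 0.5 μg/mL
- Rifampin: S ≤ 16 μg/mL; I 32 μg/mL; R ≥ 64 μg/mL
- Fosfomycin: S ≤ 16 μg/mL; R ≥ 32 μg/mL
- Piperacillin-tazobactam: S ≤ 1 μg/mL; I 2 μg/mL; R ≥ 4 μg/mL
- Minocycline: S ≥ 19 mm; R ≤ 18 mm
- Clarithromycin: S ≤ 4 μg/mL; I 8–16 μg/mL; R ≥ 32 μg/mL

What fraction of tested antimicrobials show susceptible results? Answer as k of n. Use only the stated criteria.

Moxifloxacin (10 mm) in 9–14 mm ⇒ Intermediate
Amoxicillin-clavulanate: 25 mm is ≤ 26 mm — Resistant
Chloramphenicol (0.25 μg/mL) = 0.25 μg/mL — Intermediate
Rifampin 64 μg/mL: ≥ 64 μg/mL — R
Fosfomycin: 16 μg/mL is ≤ 16 μg/mL → S
Piperacillin-tazobactam 2 μg/mL: = 2 μg/mL → intermediate
Minocycline 19 mm: ≥ 19 mm → S
Clarithromycin (4 μg/mL) ≤ 4 μg/mL — susceptible
Susceptible: 3/8

3 of 8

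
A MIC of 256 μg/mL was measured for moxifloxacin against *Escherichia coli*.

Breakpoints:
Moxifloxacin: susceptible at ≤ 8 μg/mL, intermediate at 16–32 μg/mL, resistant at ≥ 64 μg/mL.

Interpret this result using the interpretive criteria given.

Resistant

Moxifloxacin: 256 μg/mL is ≥ 64 μg/mL — Resistant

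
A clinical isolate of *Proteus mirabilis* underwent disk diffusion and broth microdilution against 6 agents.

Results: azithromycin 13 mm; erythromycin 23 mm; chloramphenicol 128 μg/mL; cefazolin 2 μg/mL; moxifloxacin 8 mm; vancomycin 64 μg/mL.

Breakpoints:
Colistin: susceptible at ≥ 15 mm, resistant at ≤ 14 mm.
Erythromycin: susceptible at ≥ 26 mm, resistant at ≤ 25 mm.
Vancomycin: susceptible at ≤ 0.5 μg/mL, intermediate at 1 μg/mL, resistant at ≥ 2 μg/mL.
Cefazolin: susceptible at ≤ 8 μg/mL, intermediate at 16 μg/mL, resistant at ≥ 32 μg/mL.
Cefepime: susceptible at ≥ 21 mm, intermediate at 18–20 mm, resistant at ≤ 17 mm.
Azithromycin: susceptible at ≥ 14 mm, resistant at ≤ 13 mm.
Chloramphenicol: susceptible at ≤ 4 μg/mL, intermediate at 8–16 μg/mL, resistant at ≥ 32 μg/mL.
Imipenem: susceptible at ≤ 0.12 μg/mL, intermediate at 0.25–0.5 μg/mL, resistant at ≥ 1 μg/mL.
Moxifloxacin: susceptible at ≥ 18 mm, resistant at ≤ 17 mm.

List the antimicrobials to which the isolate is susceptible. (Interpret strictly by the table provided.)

cefazolin

Azithromycin: 13 mm is ≤ 13 mm ⇒ R
Erythromycin 23 mm: ≤ 25 mm — resistant
Chloramphenicol (128 μg/mL) ≥ 32 μg/mL — R
Cefazolin: 2 μg/mL is ≤ 8 μg/mL — susceptible
Moxifloxacin: 8 mm is ≤ 17 mm ⇒ resistant
Vancomycin 64 μg/mL: ≥ 2 μg/mL → R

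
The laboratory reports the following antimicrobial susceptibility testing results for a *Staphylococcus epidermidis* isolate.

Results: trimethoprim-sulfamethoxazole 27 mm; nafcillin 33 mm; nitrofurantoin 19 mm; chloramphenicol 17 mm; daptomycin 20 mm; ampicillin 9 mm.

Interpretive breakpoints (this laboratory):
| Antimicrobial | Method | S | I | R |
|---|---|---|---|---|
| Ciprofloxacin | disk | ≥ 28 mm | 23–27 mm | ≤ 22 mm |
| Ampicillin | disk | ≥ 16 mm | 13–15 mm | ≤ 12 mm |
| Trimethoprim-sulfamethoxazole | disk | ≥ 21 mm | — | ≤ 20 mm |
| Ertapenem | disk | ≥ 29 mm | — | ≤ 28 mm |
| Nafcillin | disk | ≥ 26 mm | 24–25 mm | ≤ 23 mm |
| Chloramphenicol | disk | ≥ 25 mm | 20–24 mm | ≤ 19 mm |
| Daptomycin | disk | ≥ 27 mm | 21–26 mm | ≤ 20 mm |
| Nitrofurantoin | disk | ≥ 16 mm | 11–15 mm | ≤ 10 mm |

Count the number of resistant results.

Trimethoprim-sulfamethoxazole: 27 mm is ≥ 21 mm → S
Nafcillin (33 mm) ≥ 26 mm → Susceptible
Nitrofurantoin: 19 mm is ≥ 16 mm — Susceptible
Chloramphenicol: 17 mm is ≤ 19 mm — R
Daptomycin (20 mm) ≤ 20 mm → resistant
Ampicillin: 9 mm is ≤ 12 mm — Resistant
Resistant: 3

3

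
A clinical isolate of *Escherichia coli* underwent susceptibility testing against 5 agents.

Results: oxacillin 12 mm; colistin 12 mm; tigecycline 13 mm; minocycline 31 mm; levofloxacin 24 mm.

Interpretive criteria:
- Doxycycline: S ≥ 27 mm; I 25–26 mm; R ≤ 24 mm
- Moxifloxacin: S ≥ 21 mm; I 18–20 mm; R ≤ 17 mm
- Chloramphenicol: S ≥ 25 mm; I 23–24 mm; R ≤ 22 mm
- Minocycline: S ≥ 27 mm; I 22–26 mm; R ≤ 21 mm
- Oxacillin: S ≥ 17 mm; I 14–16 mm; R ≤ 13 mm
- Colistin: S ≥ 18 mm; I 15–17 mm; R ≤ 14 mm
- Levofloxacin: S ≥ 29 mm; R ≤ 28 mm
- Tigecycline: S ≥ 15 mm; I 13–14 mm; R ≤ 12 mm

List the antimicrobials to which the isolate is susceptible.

minocycline

Oxacillin 12 mm: ≤ 13 mm → resistant
Colistin (12 mm) ≤ 14 mm — resistant
Tigecycline 13 mm: in 13–14 mm — Intermediate
Minocycline 31 mm: ≥ 27 mm → S
Levofloxacin (24 mm) ≤ 28 mm — Resistant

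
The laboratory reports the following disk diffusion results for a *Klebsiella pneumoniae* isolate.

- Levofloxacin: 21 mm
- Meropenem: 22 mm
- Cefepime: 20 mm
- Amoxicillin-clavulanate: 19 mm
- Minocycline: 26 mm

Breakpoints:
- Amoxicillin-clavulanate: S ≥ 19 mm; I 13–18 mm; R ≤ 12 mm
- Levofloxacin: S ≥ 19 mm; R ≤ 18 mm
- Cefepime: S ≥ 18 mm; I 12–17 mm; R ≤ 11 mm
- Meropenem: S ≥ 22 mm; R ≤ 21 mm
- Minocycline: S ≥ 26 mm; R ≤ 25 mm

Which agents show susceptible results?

Levofloxacin 21 mm: ≥ 19 mm — susceptible
Meropenem 22 mm: ≥ 22 mm → Susceptible
Cefepime: 20 mm is ≥ 18 mm → susceptible
Amoxicillin-clavulanate (19 mm) ≥ 19 mm — Susceptible
Minocycline: 26 mm is ≥ 26 mm → susceptible

levofloxacin, meropenem, cefepime, amoxicillin-clavulanate, minocycline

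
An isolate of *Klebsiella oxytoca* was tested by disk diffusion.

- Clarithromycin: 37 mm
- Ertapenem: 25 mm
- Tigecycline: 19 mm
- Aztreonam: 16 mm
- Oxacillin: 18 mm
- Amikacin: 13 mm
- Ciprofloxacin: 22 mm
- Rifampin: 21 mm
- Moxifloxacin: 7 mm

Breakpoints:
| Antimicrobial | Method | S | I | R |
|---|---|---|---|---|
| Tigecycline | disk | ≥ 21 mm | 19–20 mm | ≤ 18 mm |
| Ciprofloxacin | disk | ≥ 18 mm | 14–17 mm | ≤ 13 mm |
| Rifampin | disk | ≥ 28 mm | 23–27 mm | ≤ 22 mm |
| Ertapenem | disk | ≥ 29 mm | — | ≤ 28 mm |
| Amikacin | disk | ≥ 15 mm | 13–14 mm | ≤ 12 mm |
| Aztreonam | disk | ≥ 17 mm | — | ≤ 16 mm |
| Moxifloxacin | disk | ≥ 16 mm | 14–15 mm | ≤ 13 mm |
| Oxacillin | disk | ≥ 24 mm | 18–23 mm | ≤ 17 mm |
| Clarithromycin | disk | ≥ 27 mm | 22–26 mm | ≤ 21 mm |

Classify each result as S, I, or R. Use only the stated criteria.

S, R, I, R, I, I, S, R, R

Clarithromycin 37 mm: ≥ 27 mm ⇒ S
Ertapenem 25 mm: ≤ 28 mm ⇒ R
Tigecycline: 19 mm is in 19–20 mm — intermediate
Aztreonam (16 mm) ≤ 16 mm → resistant
Oxacillin 18 mm: in 18–23 mm → Intermediate
Amikacin (13 mm) in 13–14 mm ⇒ I
Ciprofloxacin: 22 mm is ≥ 18 mm → susceptible
Rifampin 21 mm: ≤ 22 mm ⇒ resistant
Moxifloxacin: 7 mm is ≤ 13 mm ⇒ R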